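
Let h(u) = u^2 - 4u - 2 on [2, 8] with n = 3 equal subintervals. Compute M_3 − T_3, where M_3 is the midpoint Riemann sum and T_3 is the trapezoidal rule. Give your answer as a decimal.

-6

M_3 = 34.
T_3 = 40.
M_3 − T_3 = -6.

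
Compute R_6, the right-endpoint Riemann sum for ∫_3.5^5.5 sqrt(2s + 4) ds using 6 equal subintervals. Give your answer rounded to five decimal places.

Δs = (5.5 − 3.5)/6 = 1/3.
Right endpoints: 23/6, 25/6, 4.5, 29/6, 31/6, 5.5.
f(23/6) ≈ 3.41565, f(25/6) ≈ 3.51188, f(4.5) ≈ 3.60555, f(29/6) ≈ 3.69685, f(31/6) ≈ 3.78594, f(5.5) ≈ 3.87298.
Sum = Δs · [f(23/6) + f(25/6) + f(4.5) + ...].
Sum ≈ 7.29628.

7.29628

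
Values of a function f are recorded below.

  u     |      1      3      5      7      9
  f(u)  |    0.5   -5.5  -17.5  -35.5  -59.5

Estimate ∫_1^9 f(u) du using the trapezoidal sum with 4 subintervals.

Δu = 2.
T_4 = (2/2)·[0.5 + 2·(-5.5) + 2·(-17.5) + 2·(-35.5) + (-59.5)] = -176.

-176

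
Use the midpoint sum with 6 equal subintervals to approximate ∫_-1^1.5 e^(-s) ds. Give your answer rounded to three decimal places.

2.477

Δs = (1.5 − (-1))/6 = 5/12.
Midpoints: -19/24, -0.375, 1/24, 11/24, 0.875, 31/24.
f(-19/24) ≈ 2.207, f(-0.375) ≈ 1.455, f(1/24) ≈ 0.959, f(11/24) ≈ 0.632, f(0.875) ≈ 0.417, f(31/24) ≈ 0.275.
Sum = Δs · [f(-19/24) + f(-0.375) + f(1/24) + ...].
Sum ≈ 2.477.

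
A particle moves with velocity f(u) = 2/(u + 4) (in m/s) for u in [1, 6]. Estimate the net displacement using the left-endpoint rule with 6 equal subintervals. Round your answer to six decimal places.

1.473088

Δu = (6 − 1)/6 = 5/6.
Left endpoints: 1, 11/6, 8/3, 3.5, 13/3, 31/6.
f(1) = 0.4, f(11/6) = 12/35, f(8/3) = 0.3, f(3.5) = 4/15, f(13/3) = 0.24, f(31/6) = 12/55.
Sum = Δu · [f(1) + f(11/6) + f(8/3) + ...].
Sum ≈ 1.473088.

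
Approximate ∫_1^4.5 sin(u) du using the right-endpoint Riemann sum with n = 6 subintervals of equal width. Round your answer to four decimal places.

Δu = (4.5 − 1)/6 = 7/12.
Right endpoints: 19/12, 13/6, 2.75, 10/3, 47/12, 4.5.
f(19/12) ≈ 0.9999, f(13/6) ≈ 0.8277, f(2.75) ≈ 0.3817, f(10/3) ≈ -0.1906, f(47/12) ≈ -0.6998, f(4.5) ≈ -0.9775.
Sum = Δu · [f(19/12) + f(13/6) + f(2.75) + ...].
Sum ≈ 0.1991.

0.1991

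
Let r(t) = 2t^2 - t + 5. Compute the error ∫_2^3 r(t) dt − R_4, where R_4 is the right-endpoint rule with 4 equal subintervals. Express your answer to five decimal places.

-1.14583

Exact integral: ∫_2^3 r(t) dt ≈ 15.1666667.
R_4 = 16.3125.
Error ≈ 15.1666667 − 16.3125 ≈ -1.14583.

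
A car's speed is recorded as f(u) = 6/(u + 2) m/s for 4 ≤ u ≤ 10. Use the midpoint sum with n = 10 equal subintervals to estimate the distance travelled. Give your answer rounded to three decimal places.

Δu = (10 − 4)/10 = 0.6.
Midpoints: 4.3, 4.9, 5.5, 6.1, 6.7, 7.3, 7.9, 8.5, 9.1, 9.7.
f(4.3) = 20/21, f(4.9) = 20/23, f(5.5) = 0.8, f(6.1) = 20/27, f(6.7) = 20/29, f(7.3) = 20/31, f(7.9) = 20/33, f(8.5) = 4/7, f(9.1) = 20/37, f(9.7) = 20/39.
Sum = Δu · [f(4.3) + f(4.9) + f(5.5) + ...].
Sum ≈ 4.157.

4.157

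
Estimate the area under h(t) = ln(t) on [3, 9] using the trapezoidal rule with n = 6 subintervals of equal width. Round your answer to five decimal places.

10.46076

Δt = (9 − 3)/6 = 1.
h(3) ≈ 1.09861, h(4) ≈ 1.38629, h(5) ≈ 1.60944, h(6) ≈ 1.79176, h(7) ≈ 1.94591, h(8) ≈ 2.07944, h(9) ≈ 2.19722.
T_6 = (Δt/2)·[h(t_0) + 2h(t_1) + ... + 2h(t_{5}) + h(t_6)].
Sum ≈ 10.46076.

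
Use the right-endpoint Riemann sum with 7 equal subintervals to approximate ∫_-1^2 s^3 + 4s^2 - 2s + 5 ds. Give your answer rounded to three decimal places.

31.469

Δs = (2 − (-1))/7 = 3/7.
Right endpoints: -4/7, -1/7, 2/7, 5/7, 8/7, 11/7, 2.
f(-4/7) = 2491/343, f(-1/7) = 1840/343, f(2/7) = 1639/343, f(5/7) = 2050/343, f(8/7) = 3235/343, f(11/7) = 5356/343, f(2) = 25.
Sum = Δs · [f(-4/7) + f(-1/7) + f(2/7) + ...].
Sum ≈ 31.469.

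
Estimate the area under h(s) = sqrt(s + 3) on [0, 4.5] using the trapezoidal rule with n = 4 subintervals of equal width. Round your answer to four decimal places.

10.2178

Δs = (4.5 − 0)/4 = 1.125.
h(0) ≈ 1.7321, h(1.125) ≈ 2.0310, h(2.25) ≈ 2.2913, h(3.375) ≈ 2.5249, h(4.5) ≈ 2.7386.
T_4 = (Δs/2)·[h(s_0) + 2h(s_1) + 2h(s_2) + 2h(s_3) + h(s_4)].
Sum ≈ 10.2178.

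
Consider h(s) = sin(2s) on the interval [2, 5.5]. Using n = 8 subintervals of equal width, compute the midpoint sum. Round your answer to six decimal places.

Δs = (5.5 − 2)/8 = 0.4375.
Midpoints: 2.21875, 2.65625, 3.09375, 3.53125, 3.96875, 4.40625, 4.84375, 5.28125.
h(2.21875) ≈ -0.962455, h(2.65625) ≈ -0.825273, h(3.09375) ≈ -0.095539, h(3.53125) ≈ 0.702792, h(3.96875) ≈ 0.996514, h(4.40625) ≈ 0.574733, h(4.84375) ≈ -0.259710, h(5.28125) ≈ -0.907680.
Sum = Δs · [h(2.21875) + h(2.65625) + h(3.09375) + ...].
Sum ≈ -0.339770.

-0.339770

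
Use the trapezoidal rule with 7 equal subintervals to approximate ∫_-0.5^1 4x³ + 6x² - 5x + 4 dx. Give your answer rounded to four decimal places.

7.4158

Δx = (1 − (-0.5))/7 = 3/14.
f(-0.5) = 7.5, f(-2/7) = 1998/343, f(-1/14) = 3009/686, f(1/7) = 1173/343, f(5/14) = 2169/686, f(4/7) = 1320/343, f(11/14) = 3921/686, f(1) = 9.
T_7 = (Δx/2)·[f(x_0) + 2f(x_1) + ... + 2f(x_{6}) + f(x_7)].
Sum ≈ 7.4158.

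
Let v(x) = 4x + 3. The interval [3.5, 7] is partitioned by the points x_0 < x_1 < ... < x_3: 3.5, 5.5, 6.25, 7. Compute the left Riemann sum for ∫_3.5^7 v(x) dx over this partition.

Subinterval widths: 2, 0.75, 0.75.
Left endpoints: 3.5, 5.5, 6.25.
v(3.5) = 17, v(5.5) = 25, v(6.25) = 28.
Sum = Σ Δx_i · v(x_i).
Sum = 73.75.

73.75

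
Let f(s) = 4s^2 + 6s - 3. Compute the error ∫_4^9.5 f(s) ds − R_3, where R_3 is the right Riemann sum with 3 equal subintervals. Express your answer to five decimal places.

Exact integral: ∫_4^9.5 f(s) ds ≈ 1264.0833333.
R_3 ≈ 1578.9074074.
Error ≈ 1264.0833333 − 1578.9074074 ≈ -314.82407.

-314.82407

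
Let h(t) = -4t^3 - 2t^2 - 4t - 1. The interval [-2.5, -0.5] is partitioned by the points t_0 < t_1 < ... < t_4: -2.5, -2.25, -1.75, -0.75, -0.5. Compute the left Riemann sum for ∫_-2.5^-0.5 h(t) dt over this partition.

Subinterval widths: 0.25, 0.5, 1, 0.25.
Left endpoints: -2.5, -2.25, -1.75, -0.75.
h(-2.5) = 59, h(-2.25) = 43.4375, h(-1.75) = 21.3125, h(-0.75) = 2.5625.
Sum = Σ Δt_i · h(t_i).
Sum = 58.421875.

58.421875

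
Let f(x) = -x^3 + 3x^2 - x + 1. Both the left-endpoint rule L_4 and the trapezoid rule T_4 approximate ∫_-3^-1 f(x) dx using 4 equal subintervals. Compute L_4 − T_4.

13

L_4 = 65.75.
T_4 = 52.75.
L_4 − T_4 = 13.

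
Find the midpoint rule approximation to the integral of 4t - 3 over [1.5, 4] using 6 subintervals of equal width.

Δt = (4 − 1.5)/6 = 5/12.
Midpoints: 41/24, 2.125, 61/24, 71/24, 3.375, 91/24.
f(41/24) = 23/6, f(2.125) = 5.5, f(61/24) = 43/6, f(71/24) = 53/6, f(3.375) = 10.5, f(91/24) = 73/6.
Sum = Δt · [f(41/24) + f(2.125) + f(61/24) + ...].
Sum = 20.

20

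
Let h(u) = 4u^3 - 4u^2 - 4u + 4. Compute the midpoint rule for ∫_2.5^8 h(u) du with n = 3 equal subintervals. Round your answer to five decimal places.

3210.71412

Δu = (8 − 2.5)/3 = 11/6.
Midpoints: 41/12, 5.25, 85/12.
h(41/12) = 44573/432, h(5.25) = 451.5625, h(85/12) = 516913/432.
Sum = Δu · [h(41/12) + h(5.25) + h(85/12)].
Sum ≈ 3210.71412.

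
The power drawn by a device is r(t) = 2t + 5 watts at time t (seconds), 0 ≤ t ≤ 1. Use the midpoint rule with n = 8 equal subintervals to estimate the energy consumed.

Δt = (1 − 0)/8 = 0.125.
Midpoints: 0.0625, 0.1875, 0.3125, 0.4375, 0.5625, 0.6875, 0.8125, 0.9375.
r(0.0625) = 5.125, r(0.1875) = 5.375, r(0.3125) = 5.625, r(0.4375) = 5.875, r(0.5625) = 6.125, r(0.6875) = 6.375, r(0.8125) = 6.625, r(0.9375) = 6.875.
Sum = Δt · [r(0.0625) + r(0.1875) + r(0.3125) + ...].
Sum = 6.

6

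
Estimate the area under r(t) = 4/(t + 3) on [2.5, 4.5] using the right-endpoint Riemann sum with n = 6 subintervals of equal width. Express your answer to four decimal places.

Δt = (4.5 − 2.5)/6 = 1/3.
Right endpoints: 17/6, 19/6, 3.5, 23/6, 25/6, 4.5.
r(17/6) = 24/35, r(19/6) = 24/37, r(3.5) = 8/13, r(23/6) = 24/41, r(25/6) = 24/43, r(4.5) = 8/15.
Sum = Δt · [r(17/6) + r(19/6) + r(3.5) + ...].
Sum ≈ 1.2089.

1.2089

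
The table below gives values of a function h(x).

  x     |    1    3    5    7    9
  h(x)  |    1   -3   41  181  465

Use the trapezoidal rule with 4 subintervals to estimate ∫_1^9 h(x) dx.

904

Δx = 2.
T_4 = (2/2)·[1 + 2·(-3) + 2·41 + 2·181 + 465] = 904.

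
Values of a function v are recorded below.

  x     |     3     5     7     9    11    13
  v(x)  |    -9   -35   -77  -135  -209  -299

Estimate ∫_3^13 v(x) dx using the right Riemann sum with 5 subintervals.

-1510

Δx = 2.
Sum = 2·[(-35) + (-77) + (-135) + (-209) + (-299)] = -1510.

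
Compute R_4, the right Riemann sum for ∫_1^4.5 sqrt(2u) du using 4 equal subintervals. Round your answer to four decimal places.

8.7275

Δu = (4.5 − 1)/4 = 0.875.
Right endpoints: 1.875, 2.75, 3.625, 4.5.
f(1.875) ≈ 1.9365, f(2.75) ≈ 2.3452, f(3.625) ≈ 2.6926, f(4.5) ≈ 3.0000.
Sum = Δu · [f(1.875) + f(2.75) + f(3.625) + f(4.5)].
Sum ≈ 8.7275.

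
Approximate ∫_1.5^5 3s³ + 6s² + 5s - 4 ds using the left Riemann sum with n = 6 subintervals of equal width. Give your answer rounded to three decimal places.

606.737

Δs = (5 − 1.5)/6 = 7/12.
Left endpoints: 1.5, 25/12, 8/3, 3.25, 23/6, 53/12.
f(1.5) = 27.125, f(25/12) = 34321/576, f(8/3) = 980/9, f(3.25) = 178.609375, f(23/6) = 19607/72, f(53/12) = 226709/576.
Sum = Δs · [f(1.5) + f(25/12) + f(8/3) + ...].
Sum ≈ 606.737.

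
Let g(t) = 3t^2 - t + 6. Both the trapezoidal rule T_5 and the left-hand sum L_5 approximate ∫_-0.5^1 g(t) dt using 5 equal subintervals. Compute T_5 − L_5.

0.1125

T_5 = 9.8175.
L_5 = 9.705.
T_5 − L_5 = 0.1125.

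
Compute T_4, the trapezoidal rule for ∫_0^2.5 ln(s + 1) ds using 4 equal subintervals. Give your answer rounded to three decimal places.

Δs = (2.5 − 0)/4 = 0.625.
f(0) ≈ 0.000, f(0.625) ≈ 0.486, f(1.25) ≈ 0.811, f(1.875) ≈ 1.056, f(2.5) ≈ 1.253.
T_4 = (Δs/2)·[f(s_0) + 2f(s_1) + 2f(s_2) + 2f(s_3) + f(s_4)].
Sum ≈ 1.862.

1.862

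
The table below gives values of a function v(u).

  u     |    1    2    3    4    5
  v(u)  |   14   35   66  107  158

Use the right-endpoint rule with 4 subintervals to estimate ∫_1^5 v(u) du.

Δu = 1.
Sum = 1·[35 + 66 + 107 + 158] = 366.

366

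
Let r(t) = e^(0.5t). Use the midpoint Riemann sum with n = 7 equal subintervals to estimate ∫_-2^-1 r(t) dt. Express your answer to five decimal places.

Δt = (-1 − (-2))/7 = 1/7.
Midpoints: -27/14, -25/14, -23/14, -1.5, -19/14, -17/14, -15/14.
r(-27/14) ≈ 0.38126, r(-25/14) ≈ 0.40948, r(-23/14) ≈ 0.43980, r(-1.5) ≈ 0.47237, r(-19/14) ≈ 0.50734, r(-17/14) ≈ 0.54491, r(-15/14) ≈ 0.58525.
Sum = Δt · [r(-27/14) + r(-25/14) + r(-23/14) + ...].
Sum ≈ 0.47720.

0.47720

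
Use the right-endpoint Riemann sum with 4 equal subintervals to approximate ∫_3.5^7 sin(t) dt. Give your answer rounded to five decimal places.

-1.14021

Δt = (7 − 3.5)/4 = 0.875.
Right endpoints: 4.375, 5.25, 6.125, 7.
f(4.375) ≈ -0.94362, f(5.25) ≈ -0.85893, f(6.125) ≈ -0.15753, f(7) ≈ 0.65699.
Sum = Δt · [f(4.375) + f(5.25) + f(6.125) + f(7)].
Sum ≈ -1.14021.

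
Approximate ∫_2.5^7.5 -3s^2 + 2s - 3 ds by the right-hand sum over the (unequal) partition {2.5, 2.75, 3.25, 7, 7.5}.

Subinterval widths: 0.25, 0.5, 3.75, 0.5.
Right endpoints: 2.75, 3.25, 7, 7.5.
f(2.75) = -20.1875, f(3.25) = -28.1875, f(7) = -136, f(7.5) = -156.75.
Sum = Σ Δs_i · f(s_i).
Sum = -607.515625.

-607.515625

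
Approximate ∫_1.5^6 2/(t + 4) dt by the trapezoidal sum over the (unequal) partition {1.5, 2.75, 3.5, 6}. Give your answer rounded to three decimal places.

1.207

Subinterval widths: 1.25, 0.75, 2.5.
f(1.5) = 4/11, f(2.75) = 8/27, f(3.5) = 4/15, f(6) = 0.2.
On each subinterval the trapezoid contributes (Δt_i/2)·[f(t_{i-1}) + f(t_i)].
Sum ≈ 1.207.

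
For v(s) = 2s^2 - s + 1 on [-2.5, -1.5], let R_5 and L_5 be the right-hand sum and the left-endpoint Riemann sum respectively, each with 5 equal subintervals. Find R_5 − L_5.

R_5 = 10.28.
L_5 = 12.08.
R_5 − L_5 = -1.8.

-1.8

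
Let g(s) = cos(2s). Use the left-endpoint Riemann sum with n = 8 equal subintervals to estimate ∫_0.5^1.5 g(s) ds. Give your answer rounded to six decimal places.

Δs = (1.5 − 0.5)/8 = 0.125.
Left endpoints: 0.5, 0.625, 0.75, 0.875, 1, 1.125, 1.25, 1.375.
g(0.5) ≈ 0.540302, g(0.625) ≈ 0.315322, g(0.75) ≈ 0.070737, g(0.875) ≈ -0.178246, g(1) ≈ -0.416147, g(1.125) ≈ -0.628174, g(1.25) ≈ -0.801144, g(1.375) ≈ -0.924302.
Sum = Δs · [g(0.5) + g(0.625) + g(0.75) + ...].
Sum ≈ -0.252706.

-0.252706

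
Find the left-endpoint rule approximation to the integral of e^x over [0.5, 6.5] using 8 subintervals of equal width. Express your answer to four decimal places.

Δx = (6.5 − 0.5)/8 = 0.75.
Left endpoints: 0.5, 1.25, 2, 2.75, 3.5, 4.25, 5, 5.75.
f(0.5) ≈ 1.6487, f(1.25) ≈ 3.4903, f(2) ≈ 7.3891, f(2.75) ≈ 15.6426, f(3.5) ≈ 33.1155, f(4.25) ≈ 70.1054, f(5) ≈ 148.4132, f(5.75) ≈ 314.1907.
Sum = Δx · [f(0.5) + f(1.25) + f(2) + ...].
Sum ≈ 445.4966.

445.4966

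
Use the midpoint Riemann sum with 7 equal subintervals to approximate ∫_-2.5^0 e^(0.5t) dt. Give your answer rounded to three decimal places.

1.425

Δt = (0 − (-2.5))/7 = 5/14.
Midpoints: -65/28, -55/28, -45/28, -1.25, -25/28, -15/28, -5/28.
f(-65/28) ≈ 0.313, f(-55/28) ≈ 0.375, f(-45/28) ≈ 0.448, f(-1.25) ≈ 0.535, f(-25/28) ≈ 0.640, f(-15/28) ≈ 0.765, f(-5/28) ≈ 0.915.
Sum = Δt · [f(-65/28) + f(-55/28) + f(-45/28) + ...].
Sum ≈ 1.425.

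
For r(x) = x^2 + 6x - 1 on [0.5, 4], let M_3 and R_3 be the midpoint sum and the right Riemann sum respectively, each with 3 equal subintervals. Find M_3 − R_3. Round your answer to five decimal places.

M_3 ≈ 64.6446759.
R_3 ≈ 87.2731481.
M_3 − R_3 ≈ -22.62847.

-22.62847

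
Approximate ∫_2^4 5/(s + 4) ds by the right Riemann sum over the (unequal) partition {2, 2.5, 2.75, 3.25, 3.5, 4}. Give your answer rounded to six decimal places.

Subinterval widths: 0.5, 0.25, 0.5, 0.25, 0.5.
Right endpoints: 2.5, 2.75, 3.25, 3.5, 4.
f(2.5) = 10/13, f(2.75) = 20/27, f(3.25) = 20/29, f(3.5) = 2/3, f(4) = 0.625.
Sum = Σ Δs_i · f(s_i).
Sum ≈ 1.393795.

1.393795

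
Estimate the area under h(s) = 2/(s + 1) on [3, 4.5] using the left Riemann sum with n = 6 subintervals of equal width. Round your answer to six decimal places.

0.654259

Δs = (4.5 − 3)/6 = 0.25.
Left endpoints: 3, 3.25, 3.5, 3.75, 4, 4.25.
h(3) = 0.5, h(3.25) = 8/17, h(3.5) = 4/9, h(3.75) = 8/19, h(4) = 0.4, h(4.25) = 8/21.
Sum = Δs · [h(3) + h(3.25) + h(3.5) + ...].
Sum ≈ 0.654259.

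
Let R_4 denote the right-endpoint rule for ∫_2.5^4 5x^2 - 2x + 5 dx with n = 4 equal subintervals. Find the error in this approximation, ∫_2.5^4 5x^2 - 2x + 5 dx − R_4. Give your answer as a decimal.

-8.75390625

Exact integral: ∫_2.5^4 f(x) dx = 78.375.
R_4 = 87.12890625.
Error = 78.375 − 87.12890625 = -8.75390625.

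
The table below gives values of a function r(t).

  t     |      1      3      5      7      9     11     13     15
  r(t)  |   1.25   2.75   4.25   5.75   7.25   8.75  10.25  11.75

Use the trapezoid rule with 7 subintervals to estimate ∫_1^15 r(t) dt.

Δt = 2.
T_7 = (2/2)·[1.25 + 2·2.75 + 2·4.25 + 2·5.75 + 2·7.25 + 2·8.75 + 2·10.25 + 11.75] = 91.

91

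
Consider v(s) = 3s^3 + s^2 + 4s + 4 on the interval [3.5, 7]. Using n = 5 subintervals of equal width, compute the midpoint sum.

Δs = (7 − 3.5)/5 = 0.7.
Midpoints: 3.85, 4.55, 5.25, 5.95, 6.65.
v(3.85) = 205.422375, v(4.55) = 325.491625, v(5.25) = 486.671875, v(5.95) = 695.137125, v(6.65) = 957.061375.
Sum = Δs · [v(3.85) + v(4.55) + v(5.25) + v(5.95) + v(6.65)].
Sum = 1868.8490625.

1868.8490625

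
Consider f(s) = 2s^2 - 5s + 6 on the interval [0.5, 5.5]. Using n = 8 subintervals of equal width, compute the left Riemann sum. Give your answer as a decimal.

Δs = (5.5 − 0.5)/8 = 0.625.
Left endpoints: 0.5, 1.125, 1.75, 2.375, 3, 3.625, 4.25, 4.875.
f(0.5) = 4, f(1.125) = 2.90625, f(1.75) = 3.375, f(2.375) = 5.40625, f(3) = 9, f(3.625) = 14.15625, f(4.25) = 20.875, f(4.875) = 29.15625.
Sum = Δs · [f(0.5) + f(1.125) + f(1.75) + ...].
Sum = 55.546875.

55.546875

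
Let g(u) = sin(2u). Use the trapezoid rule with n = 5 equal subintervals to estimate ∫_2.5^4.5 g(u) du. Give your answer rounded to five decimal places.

0.56519

Δu = (4.5 − 2.5)/5 = 0.4.
g(2.5) ≈ -0.95892, g(2.9) ≈ -0.46460, g(3.3) ≈ 0.31154, g(3.7) ≈ 0.89871, g(4.1) ≈ 0.94073, g(4.5) ≈ 0.41212.
T_5 = (Δu/2)·[g(u_0) + 2g(u_1) + ... + 2g(u_{4}) + g(u_5)].
Sum ≈ 0.56519.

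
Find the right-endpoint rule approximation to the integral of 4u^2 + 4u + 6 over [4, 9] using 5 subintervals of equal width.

Δu = (9 − 4)/5 = 1.
Right endpoints: 5, 6, 7, 8, 9.
f(5) = 126, f(6) = 174, f(7) = 230, f(8) = 294, f(9) = 366.
Sum = Δu · [f(5) + f(6) + f(7) + f(8) + f(9)].
Sum = 1190.

1190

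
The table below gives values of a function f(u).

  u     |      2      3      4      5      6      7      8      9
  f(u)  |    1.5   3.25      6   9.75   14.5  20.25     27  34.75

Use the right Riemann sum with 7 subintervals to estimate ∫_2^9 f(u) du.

115.5

Δu = 1.
Sum = 1·[3.25 + 6 + 9.75 + 14.5 + 20.25 + 27 + 34.75] = 115.5.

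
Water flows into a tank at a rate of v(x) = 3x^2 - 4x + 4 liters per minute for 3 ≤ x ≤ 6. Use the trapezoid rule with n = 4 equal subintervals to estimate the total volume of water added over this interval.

Δx = (6 − 3)/4 = 0.75.
v(3) = 19, v(3.75) = 31.1875, v(4.5) = 46.75, v(5.25) = 65.6875, v(6) = 88.
T_4 = (Δx/2)·[v(x_0) + 2v(x_1) + 2v(x_2) + 2v(x_3) + v(x_4)].
Sum = 147.84375.

147.84375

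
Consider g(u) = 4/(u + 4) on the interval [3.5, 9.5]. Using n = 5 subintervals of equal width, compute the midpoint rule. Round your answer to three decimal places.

2.348

Δu = (9.5 − 3.5)/5 = 1.2.
Midpoints: 4.1, 5.3, 6.5, 7.7, 8.9.
g(4.1) = 40/81, g(5.3) = 40/93, g(6.5) = 8/21, g(7.7) = 40/117, g(8.9) = 40/129.
Sum = Δu · [g(4.1) + g(5.3) + g(6.5) + g(7.7) + g(8.9)].
Sum ≈ 2.348.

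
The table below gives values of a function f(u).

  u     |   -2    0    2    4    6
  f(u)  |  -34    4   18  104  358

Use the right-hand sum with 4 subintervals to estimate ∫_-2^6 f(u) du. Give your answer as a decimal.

968

Δu = 2.
Sum = 2·[4 + 18 + 104 + 358] = 968.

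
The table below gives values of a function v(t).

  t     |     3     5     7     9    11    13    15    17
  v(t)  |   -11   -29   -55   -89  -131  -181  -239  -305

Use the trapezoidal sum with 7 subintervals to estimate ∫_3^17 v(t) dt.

Δt = 2.
T_7 = (2/2)·[(-11) + 2·(-29) + 2·(-55) + 2·(-89) + 2·(-131) + 2·(-181) + 2·(-239) + (-305)] = -1764.

-1764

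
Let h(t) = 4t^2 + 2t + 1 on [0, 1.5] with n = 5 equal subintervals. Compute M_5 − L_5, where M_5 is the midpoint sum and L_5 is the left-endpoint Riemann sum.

1.665

M_5 = 8.205.
L_5 = 6.54.
M_5 − L_5 = 1.665.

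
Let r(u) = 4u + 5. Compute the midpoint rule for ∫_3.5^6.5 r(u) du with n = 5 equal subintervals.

75

Δu = (6.5 − 3.5)/5 = 0.6.
Midpoints: 3.8, 4.4, 5, 5.6, 6.2.
r(3.8) = 20.2, r(4.4) = 22.6, r(5) = 25, r(5.6) = 27.4, r(6.2) = 29.8.
Sum = Δu · [r(3.8) + r(4.4) + r(5) + r(5.6) + r(6.2)].
Sum = 75.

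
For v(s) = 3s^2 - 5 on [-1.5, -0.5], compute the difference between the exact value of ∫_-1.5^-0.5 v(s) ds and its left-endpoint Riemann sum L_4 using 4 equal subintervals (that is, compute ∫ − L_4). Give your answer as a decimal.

Exact integral: ∫_-1.5^-0.5 v(s) ds = -1.75.
L_4 = -0.96875.
Error = -1.75 − (-0.96875) = -0.78125.

-0.78125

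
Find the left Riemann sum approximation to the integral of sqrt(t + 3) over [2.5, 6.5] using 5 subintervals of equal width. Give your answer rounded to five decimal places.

10.62403

Δt = (6.5 − 2.5)/5 = 0.8.
Left endpoints: 2.5, 3.3, 4.1, 4.9, 5.7.
f(2.5) ≈ 2.34521, f(3.3) ≈ 2.50998, f(4.1) ≈ 2.66458, f(4.9) ≈ 2.81069, f(5.7) ≈ 2.94958.
Sum = Δt · [f(2.5) + f(3.3) + f(4.1) + f(4.9) + f(5.7)].
Sum ≈ 10.62403.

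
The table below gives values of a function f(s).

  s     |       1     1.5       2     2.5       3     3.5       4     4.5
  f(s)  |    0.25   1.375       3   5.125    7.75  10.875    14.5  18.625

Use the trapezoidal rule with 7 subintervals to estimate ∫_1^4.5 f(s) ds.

Δs = 0.5.
T_7 = (0.5/2)·[0.25 + 2·1.375 + 2·3 + 2·5.125 + 2·7.75 + 2·10.875 + 2·14.5 + 18.625] = 26.03125.

26.03125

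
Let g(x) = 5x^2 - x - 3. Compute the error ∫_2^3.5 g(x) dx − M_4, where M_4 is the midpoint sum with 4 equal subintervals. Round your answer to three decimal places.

Exact integral: ∫_2^3.5 g(x) dx = 49.5.
M_4 ≈ 49.41211.
Error ≈ 49.5 − 49.41211 ≈ 0.088.

0.088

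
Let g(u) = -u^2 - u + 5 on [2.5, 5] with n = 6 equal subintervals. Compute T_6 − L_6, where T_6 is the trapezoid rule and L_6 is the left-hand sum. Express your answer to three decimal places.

T_6 ≈ -33.40567.
L_6 ≈ -28.97859.
T_6 − L_6 ≈ -4.427.

-4.427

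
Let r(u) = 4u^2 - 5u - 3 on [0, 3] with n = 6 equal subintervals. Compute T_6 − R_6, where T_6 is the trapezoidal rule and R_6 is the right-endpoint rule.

-5.25

T_6 = 5.
R_6 = 10.25.
T_6 − R_6 = -5.25.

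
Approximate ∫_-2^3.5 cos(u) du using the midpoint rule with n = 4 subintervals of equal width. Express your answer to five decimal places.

0.60506

Δu = (3.5 − (-2))/4 = 1.375.
Midpoints: -1.3125, 0.0625, 1.4375, 2.8125.
f(-1.3125) ≈ 0.25543, f(0.0625) ≈ 0.99805, f(1.4375) ≈ 0.13290, f(2.8125) ≈ -0.94634.
Sum = Δu · [f(-1.3125) + f(0.0625) + f(1.4375) + f(2.8125)].
Sum ≈ 0.60506.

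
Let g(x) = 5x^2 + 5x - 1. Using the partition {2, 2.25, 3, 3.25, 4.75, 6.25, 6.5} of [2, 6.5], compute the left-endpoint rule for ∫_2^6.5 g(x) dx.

Subinterval widths: 0.25, 0.75, 0.25, 1.5, 1.5, 0.25.
Left endpoints: 2, 2.25, 3, 3.25, 4.75, 6.25.
g(2) = 29, g(2.25) = 35.5625, g(3) = 59, g(3.25) = 68.0625, g(4.75) = 135.5625, g(6.25) = 225.5625.
Sum = Σ Δx_i · g(x_i).
Sum = 410.5.

410.5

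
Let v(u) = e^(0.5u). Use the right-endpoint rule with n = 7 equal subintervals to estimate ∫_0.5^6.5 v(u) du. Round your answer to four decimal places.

60.2632

Δu = (6.5 − 0.5)/7 = 6/7.
Right endpoints: 19/14, 31/14, 43/14, 55/14, 67/14, 79/14, 6.5.
v(19/14) ≈ 1.9711, v(31/14) ≈ 3.0257, v(43/14) ≈ 4.6446, v(55/14) ≈ 7.1298, v(67/14) ≈ 10.9447, v(79/14) ≈ 16.8008, v(6.5) ≈ 25.7903.
Sum = Δu · [v(19/14) + v(31/14) + v(43/14) + ...].
Sum ≈ 60.2632.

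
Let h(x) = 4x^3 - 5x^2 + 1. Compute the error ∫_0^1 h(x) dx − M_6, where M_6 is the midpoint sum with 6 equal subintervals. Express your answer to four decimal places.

0.0023

Exact integral: ∫_0^1 h(x) dx ≈ 0.333333.
M_6 ≈ 0.331019.
Error ≈ 0.333333 − 0.331019 ≈ 0.0023.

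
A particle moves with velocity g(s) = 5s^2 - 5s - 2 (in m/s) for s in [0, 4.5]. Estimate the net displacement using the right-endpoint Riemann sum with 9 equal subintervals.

112.875

Δs = (4.5 − 0)/9 = 0.5.
Right endpoints: 0.5, 1, 1.5, 2, 2.5, 3, 3.5, 4, 4.5.
g(0.5) = -3.25, g(1) = -2, g(1.5) = 1.75, g(2) = 8, g(2.5) = 16.75, g(3) = 28, g(3.5) = 41.75, g(4) = 58, g(4.5) = 76.75.
Sum = Δs · [g(0.5) + g(1) + g(1.5) + ...].
Sum = 112.875.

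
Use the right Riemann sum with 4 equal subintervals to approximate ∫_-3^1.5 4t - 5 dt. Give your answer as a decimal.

Δt = (1.5 − (-3))/4 = 1.125.
Right endpoints: -1.875, -0.75, 0.375, 1.5.
f(-1.875) = -12.5, f(-0.75) = -8, f(0.375) = -3.5, f(1.5) = 1.
Sum = Δt · [f(-1.875) + f(-0.75) + f(0.375) + f(1.5)].
Sum = -25.875.

-25.875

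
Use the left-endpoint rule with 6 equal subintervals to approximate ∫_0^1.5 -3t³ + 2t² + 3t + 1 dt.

Δt = (1.5 − 0)/6 = 0.25.
Left endpoints: 0, 0.25, 0.5, 0.75, 1, 1.25.
f(0) = 1, f(0.25) = 1.828125, f(0.5) = 2.625, f(0.75) = 3.109375, f(1) = 3, f(1.25) = 2.015625.
Sum = Δt · [f(0) + f(0.25) + f(0.5) + ...].
Sum = 3.39453125.

3.39453125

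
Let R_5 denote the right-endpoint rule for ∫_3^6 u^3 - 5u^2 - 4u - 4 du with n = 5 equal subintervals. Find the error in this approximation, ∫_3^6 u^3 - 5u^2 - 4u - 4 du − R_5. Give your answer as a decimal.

Exact integral: ∫_3^6 f(u) du = -77.25.
R_5 = -63.12.
Error = -77.25 − (-63.12) = -14.13.

-14.13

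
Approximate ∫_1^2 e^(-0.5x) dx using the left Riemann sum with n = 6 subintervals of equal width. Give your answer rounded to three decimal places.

Δx = (2 − 1)/6 = 1/6.
Left endpoints: 1, 7/6, 4/3, 1.5, 5/3, 11/6.
f(1) ≈ 0.607, f(7/6) ≈ 0.558, f(4/3) ≈ 0.513, f(1.5) ≈ 0.472, f(5/3) ≈ 0.435, f(11/6) ≈ 0.400.
Sum = Δx · [f(1) + f(7/6) + f(4/3) + ...].
Sum ≈ 0.497.

0.497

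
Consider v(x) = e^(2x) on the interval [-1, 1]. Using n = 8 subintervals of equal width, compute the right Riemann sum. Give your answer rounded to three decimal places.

Δx = (1 − (-1))/8 = 0.25.
Right endpoints: -0.75, -0.5, -0.25, 0, 0.25, 0.5, 0.75, 1.
v(-0.75) ≈ 0.223, v(-0.5) ≈ 0.368, v(-0.25) ≈ 0.607, v(0) ≈ 1.000, v(0.25) ≈ 1.649, v(0.5) ≈ 2.718, v(0.75) ≈ 4.482, v(1) ≈ 7.389.
Sum = Δx · [v(-0.75) + v(-0.5) + v(-0.25) + ...].
Sum ≈ 4.609.

4.609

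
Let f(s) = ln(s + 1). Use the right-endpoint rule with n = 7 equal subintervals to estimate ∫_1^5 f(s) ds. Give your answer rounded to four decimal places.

Δs = (5 − 1)/7 = 4/7.
Right endpoints: 11/7, 15/7, 19/7, 23/7, 27/7, 31/7, 5.
f(11/7) ≈ 0.9445, f(15/7) ≈ 1.1451, f(19/7) ≈ 1.3122, f(23/7) ≈ 1.4553, f(27/7) ≈ 1.5805, f(31/7) ≈ 1.6917, f(5) ≈ 1.7918.
Sum = Δs · [f(11/7) + f(15/7) + f(19/7) + ...].
Sum ≈ 5.6691.

5.6691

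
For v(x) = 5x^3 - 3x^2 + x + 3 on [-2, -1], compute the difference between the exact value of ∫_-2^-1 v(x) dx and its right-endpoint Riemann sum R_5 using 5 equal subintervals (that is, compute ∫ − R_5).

-4.33

Exact integral: ∫_-2^-1 v(x) dx = -24.25.
R_5 = -19.92.
Error = -24.25 − (-19.92) = -4.33.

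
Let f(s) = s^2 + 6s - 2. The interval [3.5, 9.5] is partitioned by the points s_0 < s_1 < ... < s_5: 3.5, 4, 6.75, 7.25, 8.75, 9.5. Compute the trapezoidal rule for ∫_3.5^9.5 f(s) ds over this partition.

497.640625

Subinterval widths: 0.5, 2.75, 0.5, 1.5, 0.75.
f(3.5) = 31.25, f(4) = 38, f(6.75) = 84.0625, f(7.25) = 94.0625, f(8.75) = 127.0625, f(9.5) = 145.25.
On each subinterval the trapezoid contributes (Δs_i/2)·[f(s_{i-1}) + f(s_i)].
Sum = 497.640625.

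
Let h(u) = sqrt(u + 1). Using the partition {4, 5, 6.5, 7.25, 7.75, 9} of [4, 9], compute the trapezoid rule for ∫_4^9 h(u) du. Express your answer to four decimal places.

13.6207

Subinterval widths: 1, 1.5, 0.75, 0.5, 1.25.
h(4) ≈ 2.2361, h(5) ≈ 2.4495, h(6.5) ≈ 2.7386, h(7.25) ≈ 2.8723, h(7.75) ≈ 2.9580, h(9) ≈ 3.1623.
On each subinterval the trapezoid contributes (Δu_i/2)·[h(u_{i-1}) + h(u_i)].
Sum ≈ 13.6207.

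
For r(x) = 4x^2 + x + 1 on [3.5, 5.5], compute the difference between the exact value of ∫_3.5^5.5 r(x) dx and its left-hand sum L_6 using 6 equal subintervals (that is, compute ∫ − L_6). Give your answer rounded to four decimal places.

Exact integral: ∫_3.5^5.5 r(x) dx ≈ 175.666667.
L_6 ≈ 163.481481.
Error ≈ 175.666667 − 163.481481 ≈ 12.1852.

12.1852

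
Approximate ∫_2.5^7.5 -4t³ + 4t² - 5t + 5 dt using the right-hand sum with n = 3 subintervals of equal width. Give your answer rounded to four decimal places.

-4021.2963

Δt = (7.5 − 2.5)/3 = 5/3.
Right endpoints: 25/6, 35/6, 7.5.
f(25/6) = -6365/27, f(35/6) = -18415/27, f(7.5) = -1495.
Sum = Δt · [f(25/6) + f(35/6) + f(7.5)].
Sum ≈ -4021.2963.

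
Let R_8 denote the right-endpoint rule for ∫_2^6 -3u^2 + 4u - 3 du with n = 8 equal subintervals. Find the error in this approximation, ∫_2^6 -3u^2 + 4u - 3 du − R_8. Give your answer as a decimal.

Exact integral: ∫_2^6 f(u) du = -156.
R_8 = -176.5.
Error = -156 − (-176.5) = 20.5.

20.5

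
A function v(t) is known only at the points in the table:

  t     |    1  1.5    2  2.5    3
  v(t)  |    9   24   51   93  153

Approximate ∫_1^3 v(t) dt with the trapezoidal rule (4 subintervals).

124.5

Δt = 0.5.
T_4 = (0.5/2)·[9 + 2·24 + 2·51 + 2·93 + 153] = 124.5.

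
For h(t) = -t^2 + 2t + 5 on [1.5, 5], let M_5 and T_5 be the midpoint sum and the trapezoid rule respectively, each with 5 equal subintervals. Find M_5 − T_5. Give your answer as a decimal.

0.42875

M_5 = -0.14875.
T_5 = -0.5775.
M_5 − T_5 = 0.42875.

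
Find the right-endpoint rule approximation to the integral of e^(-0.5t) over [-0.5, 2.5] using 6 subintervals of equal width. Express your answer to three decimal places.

Δt = (2.5 − (-0.5))/6 = 0.5.
Right endpoints: 0, 0.5, 1, 1.5, 2, 2.5.
f(0) ≈ 1.000, f(0.5) ≈ 0.779, f(1) ≈ 0.607, f(1.5) ≈ 0.472, f(2) ≈ 0.368, f(2.5) ≈ 0.287.
Sum = Δt · [f(0) + f(0.5) + f(1) + ...].
Sum ≈ 1.756.

1.756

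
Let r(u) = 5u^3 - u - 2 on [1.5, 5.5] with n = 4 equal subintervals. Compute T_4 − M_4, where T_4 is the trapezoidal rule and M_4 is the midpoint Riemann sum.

52.5

T_4 = 1150.5.
M_4 = 1098.
T_4 − M_4 = 52.5.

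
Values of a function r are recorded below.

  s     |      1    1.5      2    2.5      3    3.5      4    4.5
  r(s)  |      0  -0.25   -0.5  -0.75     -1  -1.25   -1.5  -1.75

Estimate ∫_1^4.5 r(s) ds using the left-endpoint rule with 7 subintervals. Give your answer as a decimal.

Δs = 0.5.
Sum = 0.5·[0 + (-0.25) + (-0.5) + (-0.75) + (-1) + (-1.25) + (-1.5)] = -2.625.

-2.625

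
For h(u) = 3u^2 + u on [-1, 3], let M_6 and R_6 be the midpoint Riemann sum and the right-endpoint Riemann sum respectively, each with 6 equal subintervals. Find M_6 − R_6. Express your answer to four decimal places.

M_6 ≈ 31.555556.
R_6 ≈ 42.222222.
M_6 − R_6 ≈ -10.6667.

-10.6667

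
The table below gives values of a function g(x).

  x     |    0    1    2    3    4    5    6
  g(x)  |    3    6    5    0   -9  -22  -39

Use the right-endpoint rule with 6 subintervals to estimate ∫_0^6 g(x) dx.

-59

Δx = 1.
Sum = 1·[6 + 5 + 0 + (-9) + (-22) + (-39)] = -59.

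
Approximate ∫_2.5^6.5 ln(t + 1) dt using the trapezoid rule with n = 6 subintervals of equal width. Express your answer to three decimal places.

6.721

Δt = (6.5 − 2.5)/6 = 2/3.
f(2.5) ≈ 1.253, f(19/6) ≈ 1.427, f(23/6) ≈ 1.576, f(4.5) ≈ 1.705, f(31/6) ≈ 1.819, f(35/6) ≈ 1.922, f(6.5) ≈ 2.015.
T_6 = (Δt/2)·[f(t_0) + 2f(t_1) + ... + 2f(t_{5}) + f(t_6)].
Sum ≈ 6.721.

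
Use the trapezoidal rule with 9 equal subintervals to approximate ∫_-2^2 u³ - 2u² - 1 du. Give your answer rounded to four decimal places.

Δu = (2 − (-2))/9 = 4/9.
f(-2) = -17, f(-14/9) = -7001/729, f(-10/9) = -3529/729, f(-2/3) = -59/27, f(-2/9) = -809/729, f(2/9) = -793/729, f(2/3) = -43/27, f(10/9) = -1529/729, f(14/9) = -1513/729, f(2) = -1.
T_9 = (Δu/2)·[f(u_0) + 2f(u_1) + ... + 2f(u_{8}) + f(u_9)].
Sum ≈ -14.9300.

-14.9300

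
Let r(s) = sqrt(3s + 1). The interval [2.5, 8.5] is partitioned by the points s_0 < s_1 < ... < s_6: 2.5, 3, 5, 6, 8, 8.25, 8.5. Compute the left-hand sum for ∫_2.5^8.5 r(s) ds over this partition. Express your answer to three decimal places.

Subinterval widths: 0.5, 2, 1, 2, 0.25, 0.25.
Left endpoints: 2.5, 3, 5, 6, 8, 8.25.
r(2.5) ≈ 2.915, r(3) ≈ 3.162, r(5) ≈ 4.000, r(6) ≈ 4.359, r(8) ≈ 5.000, r(8.25) ≈ 5.074.
Sum = Σ Δs_i · r(s_i).
Sum ≈ 23.019.

23.019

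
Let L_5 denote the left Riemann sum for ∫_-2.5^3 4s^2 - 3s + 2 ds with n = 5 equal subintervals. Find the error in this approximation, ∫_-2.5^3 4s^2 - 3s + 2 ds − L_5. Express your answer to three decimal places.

Exact integral: ∫_-2.5^3 f(s) ds ≈ 63.70833.
L_5 = 71.17.
Error ≈ 63.70833 − 71.17 ≈ -7.462.

-7.462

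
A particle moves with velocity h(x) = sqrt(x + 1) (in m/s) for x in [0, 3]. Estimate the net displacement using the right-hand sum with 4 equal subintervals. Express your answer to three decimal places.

Δx = (3 − 0)/4 = 0.75.
Right endpoints: 0.75, 1.5, 2.25, 3.
h(0.75) ≈ 1.323, h(1.5) ≈ 1.581, h(2.25) ≈ 1.803, h(3) ≈ 2.000.
Sum = Δx · [h(0.75) + h(1.5) + h(2.25) + h(3)].
Sum ≈ 5.030.

5.030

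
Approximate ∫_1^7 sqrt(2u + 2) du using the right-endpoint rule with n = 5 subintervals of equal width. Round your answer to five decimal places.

19.83691

Δu = (7 − 1)/5 = 1.2.
Right endpoints: 2.2, 3.4, 4.6, 5.8, 7.
f(2.2) ≈ 2.52982, f(3.4) ≈ 2.96648, f(4.6) ≈ 3.34664, f(5.8) ≈ 3.68782, f(7) ≈ 4.00000.
Sum = Δu · [f(2.2) + f(3.4) + f(4.6) + f(5.8) + f(7)].
Sum ≈ 19.83691.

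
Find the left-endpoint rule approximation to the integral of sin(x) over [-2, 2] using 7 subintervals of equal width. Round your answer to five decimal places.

Δx = (2 − (-2))/7 = 4/7.
Left endpoints: -2, -10/7, -6/7, -2/7, 2/7, 6/7, 10/7.
f(-2) ≈ -0.90930, f(-10/7) ≈ -0.98990, f(-6/7) ≈ -0.75598, f(-2/7) ≈ -0.28184, f(2/7) ≈ 0.28184, f(6/7) ≈ 0.75598, f(10/7) ≈ 0.98990.
Sum = Δx · [f(-2) + f(-10/7) + f(-6/7) + ...].
Sum ≈ -0.51960.

-0.51960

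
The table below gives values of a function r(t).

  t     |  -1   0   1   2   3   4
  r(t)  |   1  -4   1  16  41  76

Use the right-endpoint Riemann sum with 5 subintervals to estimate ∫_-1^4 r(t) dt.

130

Δt = 1.
Sum = 1·[(-4) + 1 + 16 + 41 + 76] = 130.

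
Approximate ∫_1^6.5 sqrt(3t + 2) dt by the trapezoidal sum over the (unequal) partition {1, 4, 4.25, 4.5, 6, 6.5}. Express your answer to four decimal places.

Subinterval widths: 3, 0.25, 0.25, 1.5, 0.5.
f(1) ≈ 2.2361, f(4) ≈ 3.7417, f(4.25) ≈ 3.8406, f(4.5) ≈ 3.9370, f(6) ≈ 4.4721, f(6.5) ≈ 4.6368.
On each subinterval the trapezoid contributes (Δt_i/2)·[f(t_{i-1}) + f(t_i)].
Sum ≈ 19.4707.

19.4707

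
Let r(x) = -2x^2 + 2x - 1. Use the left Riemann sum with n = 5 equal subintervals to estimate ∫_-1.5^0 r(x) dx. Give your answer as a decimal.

Δx = (0 − (-1.5))/5 = 0.3.
Left endpoints: -1.5, -1.2, -0.9, -0.6, -0.3.
r(-1.5) = -8.5, r(-1.2) = -6.28, r(-0.9) = -4.42, r(-0.6) = -2.92, r(-0.3) = -1.78.
Sum = Δx · [r(-1.5) + r(-1.2) + r(-0.9) + r(-0.6) + r(-0.3)].
Sum = -7.17.

-7.17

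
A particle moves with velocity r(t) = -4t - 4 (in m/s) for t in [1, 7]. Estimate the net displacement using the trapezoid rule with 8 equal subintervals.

Δt = (7 − 1)/8 = 0.75.
r(1) = -8, r(1.75) = -11, r(2.5) = -14, r(3.25) = -17, r(4) = -20, r(4.75) = -23, r(5.5) = -26, r(6.25) = -29, r(7) = -32.
T_8 = (Δt/2)·[r(t_0) + 2r(t_1) + ... + 2r(t_{7}) + r(t_8)].
Sum = -120.

-120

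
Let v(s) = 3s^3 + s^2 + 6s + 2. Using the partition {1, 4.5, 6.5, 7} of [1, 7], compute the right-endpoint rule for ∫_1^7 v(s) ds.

3504.4375

Subinterval widths: 3.5, 2, 0.5.
Right endpoints: 4.5, 6.5, 7.
v(4.5) = 322.625, v(6.5) = 907.125, v(7) = 1122.
Sum = Σ Δs_i · v(s_i).
Sum = 3504.4375.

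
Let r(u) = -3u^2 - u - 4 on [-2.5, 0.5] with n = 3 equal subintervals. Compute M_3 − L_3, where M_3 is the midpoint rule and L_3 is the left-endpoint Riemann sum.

9.75

M_3 = -24.
L_3 = -33.75.
M_3 − L_3 = 9.75.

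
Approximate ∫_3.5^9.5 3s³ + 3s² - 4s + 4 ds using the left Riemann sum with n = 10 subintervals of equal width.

5904.84

Δs = (9.5 − 3.5)/10 = 0.6.
Left endpoints: 3.5, 4.1, 4.7, 5.3, 5.9, 6.5, 7.1, 7.7, 8.3, 8.9.
f(3.5) = 155.375, f(4.1) = 244.793, f(4.7) = 362.939, f(5.3) = 513.701, f(5.9) = 700.967, f(6.5) = 928.625, f(7.1) = 1200.563, f(7.7) = 1520.669, f(8.3) = 1892.831, f(8.9) = 2320.937.
Sum = Δs · [f(3.5) + f(4.1) + f(4.7) + ...].
Sum = 5904.84.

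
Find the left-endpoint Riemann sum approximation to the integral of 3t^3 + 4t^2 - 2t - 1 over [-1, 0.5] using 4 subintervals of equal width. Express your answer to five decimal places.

0.60059

Δt = (0.5 − (-1))/4 = 0.375.
Left endpoints: -1, -0.625, -0.25, 0.125.
f(-1) = 2, f(-0.625) = 553/512, f(-0.25) = -0.296875, f(0.125) = -605/512.
Sum = Δt · [f(-1) + f(-0.625) + f(-0.25) + f(0.125)].
Sum ≈ 0.60059.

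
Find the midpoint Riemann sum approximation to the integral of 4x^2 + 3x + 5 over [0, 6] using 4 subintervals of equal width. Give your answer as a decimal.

367.5

Δx = (6 − 0)/4 = 1.5.
Midpoints: 0.75, 2.25, 3.75, 5.25.
f(0.75) = 9.5, f(2.25) = 32, f(3.75) = 72.5, f(5.25) = 131.
Sum = Δx · [f(0.75) + f(2.25) + f(3.75) + f(5.25)].
Sum = 367.5.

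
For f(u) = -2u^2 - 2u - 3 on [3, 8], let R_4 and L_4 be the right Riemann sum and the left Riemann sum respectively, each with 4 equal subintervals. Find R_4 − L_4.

R_4 = -470.9375.
L_4 = -320.9375.
R_4 − L_4 = -150.

-150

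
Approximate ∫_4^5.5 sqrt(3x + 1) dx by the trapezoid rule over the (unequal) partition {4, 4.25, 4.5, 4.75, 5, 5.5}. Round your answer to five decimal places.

Subinterval widths: 0.25, 0.25, 0.25, 0.25, 0.5.
f(4) ≈ 3.60555, f(4.25) ≈ 3.70810, f(4.5) ≈ 3.80789, f(4.75) ≈ 3.90512, f(5) ≈ 4.00000, f(5.5) ≈ 4.18330.
On each subinterval the trapezoid contributes (Δx_i/2)·[f(x_{i-1}) + f(x_i)].
Sum ≈ 5.85180.

5.85180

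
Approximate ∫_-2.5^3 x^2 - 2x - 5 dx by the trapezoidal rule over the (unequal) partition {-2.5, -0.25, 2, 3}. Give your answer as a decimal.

-12.078125

Subinterval widths: 2.25, 2.25, 1.
f(-2.5) = 6.25, f(-0.25) = -4.4375, f(2) = -5, f(3) = -2.
On each subinterval the trapezoid contributes (Δx_i/2)·[f(x_{i-1}) + f(x_i)].
Sum = -12.078125.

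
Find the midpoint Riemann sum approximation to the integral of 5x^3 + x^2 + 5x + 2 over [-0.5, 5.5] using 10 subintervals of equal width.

1279.32

Δx = (5.5 − (-0.5))/10 = 0.6.
Midpoints: -0.2, 0.4, 1, 1.6, 2.2, 2.8, 3.4, 4, 4.6, 5.2.
f(-0.2) = 1, f(0.4) = 4.48, f(1) = 13, f(1.6) = 33.04, f(2.2) = 71.08, f(2.8) = 133.6, f(3.4) = 227.08, f(4) = 358, f(4.6) = 532.84, f(5.2) = 758.08.
Sum = Δx · [f(-0.2) + f(0.4) + f(1) + ...].
Sum = 1279.32.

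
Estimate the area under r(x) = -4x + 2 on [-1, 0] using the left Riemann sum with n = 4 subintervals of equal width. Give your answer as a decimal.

Δx = (0 − (-1))/4 = 0.25.
Left endpoints: -1, -0.75, -0.5, -0.25.
r(-1) = 6, r(-0.75) = 5, r(-0.5) = 4, r(-0.25) = 3.
Sum = Δx · [r(-1) + r(-0.75) + r(-0.5) + r(-0.25)].
Sum = 4.5.

4.5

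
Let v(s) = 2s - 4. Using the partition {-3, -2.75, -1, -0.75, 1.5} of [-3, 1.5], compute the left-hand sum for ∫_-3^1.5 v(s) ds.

Subinterval widths: 0.25, 1.75, 0.25, 2.25.
Left endpoints: -3, -2.75, -1, -0.75.
v(-3) = -10, v(-2.75) = -9.5, v(-1) = -6, v(-0.75) = -5.5.
Sum = Σ Δs_i · v(s_i).
Sum = -33.

-33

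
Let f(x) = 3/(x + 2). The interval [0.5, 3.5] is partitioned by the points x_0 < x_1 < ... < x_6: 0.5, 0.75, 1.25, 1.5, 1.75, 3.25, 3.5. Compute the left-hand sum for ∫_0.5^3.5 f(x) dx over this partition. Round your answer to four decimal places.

2.6334

Subinterval widths: 0.25, 0.5, 0.25, 0.25, 1.5, 0.25.
Left endpoints: 0.5, 0.75, 1.25, 1.5, 1.75, 3.25.
f(0.5) = 1.2, f(0.75) = 12/11, f(1.25) = 12/13, f(1.5) = 6/7, f(1.75) = 0.8, f(3.25) = 4/7.
Sum = Σ Δx_i · f(x_i).
Sum ≈ 2.6334.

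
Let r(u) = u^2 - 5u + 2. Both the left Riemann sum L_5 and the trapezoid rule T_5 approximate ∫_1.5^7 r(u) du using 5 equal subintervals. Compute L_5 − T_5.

L_5 = -2.145.
T_5 = 8.4425.
L_5 − T_5 = -10.5875.

-10.5875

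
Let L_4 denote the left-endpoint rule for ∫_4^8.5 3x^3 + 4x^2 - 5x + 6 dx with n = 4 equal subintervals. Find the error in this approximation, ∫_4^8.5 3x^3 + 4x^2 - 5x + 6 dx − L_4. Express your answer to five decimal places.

985.05176

Exact integral: ∫_4^8.5 f(x) dx = 4342.921875.
L_4 ≈ 3357.8701172.
Error ≈ 4342.921875 − 3357.8701172 ≈ 985.05176.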